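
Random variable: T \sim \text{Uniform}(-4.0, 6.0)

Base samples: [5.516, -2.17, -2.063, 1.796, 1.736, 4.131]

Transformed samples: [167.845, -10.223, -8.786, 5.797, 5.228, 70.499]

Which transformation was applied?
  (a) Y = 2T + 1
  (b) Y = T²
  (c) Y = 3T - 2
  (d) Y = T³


Checking option (d) Y = T³:
  T = 5.516 -> Y = 167.845 ✓
  T = -2.17 -> Y = -10.223 ✓
  T = -2.063 -> Y = -8.786 ✓
All samples match this transformation.

(d) T³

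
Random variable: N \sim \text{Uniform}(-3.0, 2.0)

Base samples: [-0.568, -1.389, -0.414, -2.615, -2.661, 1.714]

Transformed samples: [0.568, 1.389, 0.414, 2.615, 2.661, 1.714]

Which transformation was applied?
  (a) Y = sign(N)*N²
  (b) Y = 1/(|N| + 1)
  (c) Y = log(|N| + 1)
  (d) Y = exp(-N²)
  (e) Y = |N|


Checking option (e) Y = |N|:
  N = -0.568 -> Y = 0.568 ✓
  N = -1.389 -> Y = 1.389 ✓
  N = -0.414 -> Y = 0.414 ✓
All samples match this transformation.

(e) |N|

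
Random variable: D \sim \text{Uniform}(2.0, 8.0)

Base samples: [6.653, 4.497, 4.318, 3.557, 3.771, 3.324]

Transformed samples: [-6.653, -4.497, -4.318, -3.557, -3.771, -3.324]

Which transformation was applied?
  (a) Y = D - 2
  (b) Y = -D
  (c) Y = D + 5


Checking option (b) Y = -D:
  D = 6.653 -> Y = -6.653 ✓
  D = 4.497 -> Y = -4.497 ✓
  D = 4.318 -> Y = -4.318 ✓
All samples match this transformation.

(b) -D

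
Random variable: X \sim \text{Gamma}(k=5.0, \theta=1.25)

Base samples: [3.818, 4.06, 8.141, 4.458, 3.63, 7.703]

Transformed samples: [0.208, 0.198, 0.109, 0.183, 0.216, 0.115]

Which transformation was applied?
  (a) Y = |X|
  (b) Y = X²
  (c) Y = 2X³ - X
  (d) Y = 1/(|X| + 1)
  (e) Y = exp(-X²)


Checking option (d) Y = 1/(|X| + 1):
  X = 3.818 -> Y = 0.208 ✓
  X = 4.06 -> Y = 0.198 ✓
  X = 8.141 -> Y = 0.109 ✓
All samples match this transformation.

(d) 1/(|X| + 1)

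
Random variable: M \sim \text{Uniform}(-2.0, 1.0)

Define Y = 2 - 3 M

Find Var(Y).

For Y = aM + b: Var(Y) = a² * Var(M)
Var(M) = (1 + 2)^2/12 = 0.75
Var(Y) = (-3)² * 0.75 = 9 * 0.75 = 6.75

6.75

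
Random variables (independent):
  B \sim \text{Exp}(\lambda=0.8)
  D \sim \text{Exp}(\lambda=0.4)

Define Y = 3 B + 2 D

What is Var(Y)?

For independent RVs: Var(aX + bY) = a²Var(X) + b²Var(Y)
Var(B) = 1.5625
Var(D) = 6.25
Var(Y) = 3²*1.5625 + 2²*6.25
= 9*1.5625 + 4*6.25 = 39.0625

39.0625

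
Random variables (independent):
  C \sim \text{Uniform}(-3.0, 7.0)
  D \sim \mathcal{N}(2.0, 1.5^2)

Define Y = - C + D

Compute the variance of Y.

For independent RVs: Var(aX + bY) = a²Var(X) + b²Var(Y)
Var(C) = 8.3333333
Var(D) = 2.25
Var(Y) = (-1)²*8.3333333 + 1²*2.25
= 1*8.3333333 + 1*2.25 = 10.583333

10.583333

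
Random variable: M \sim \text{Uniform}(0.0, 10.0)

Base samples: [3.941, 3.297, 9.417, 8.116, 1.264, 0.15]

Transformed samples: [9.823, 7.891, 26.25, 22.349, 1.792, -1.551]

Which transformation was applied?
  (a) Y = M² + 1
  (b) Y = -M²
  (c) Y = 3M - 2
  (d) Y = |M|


Checking option (c) Y = 3M - 2:
  M = 3.941 -> Y = 9.823 ✓
  M = 3.297 -> Y = 7.891 ✓
  M = 9.417 -> Y = 26.25 ✓
All samples match this transformation.

(c) 3M - 2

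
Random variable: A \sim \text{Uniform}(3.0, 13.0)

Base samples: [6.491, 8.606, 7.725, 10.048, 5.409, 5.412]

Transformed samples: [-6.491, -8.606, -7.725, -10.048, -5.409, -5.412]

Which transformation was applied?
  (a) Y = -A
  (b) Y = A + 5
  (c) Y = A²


Checking option (a) Y = -A:
  A = 6.491 -> Y = -6.491 ✓
  A = 8.606 -> Y = -8.606 ✓
  A = 7.725 -> Y = -7.725 ✓
All samples match this transformation.

(a) -A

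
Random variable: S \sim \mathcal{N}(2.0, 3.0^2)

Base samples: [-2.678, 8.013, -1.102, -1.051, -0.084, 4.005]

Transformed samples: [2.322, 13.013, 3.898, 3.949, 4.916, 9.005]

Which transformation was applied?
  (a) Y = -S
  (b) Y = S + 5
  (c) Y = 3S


Checking option (b) Y = S + 5:
  S = -2.678 -> Y = 2.322 ✓
  S = 8.013 -> Y = 13.013 ✓
  S = -1.102 -> Y = 3.898 ✓
All samples match this transformation.

(b) S + 5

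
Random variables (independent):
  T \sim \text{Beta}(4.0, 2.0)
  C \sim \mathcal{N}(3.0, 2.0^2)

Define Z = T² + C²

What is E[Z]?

E[Z] = E[T²] + E[C²]
E[T²] = Var(T) + E[T]² = 0.031746032 + 0.44444444 = 0.47619048
E[C²] = Var(C) + E[C]² = 4 + 9 = 13
E[Z] = 0.47619048 + 13 = 13.47619

13.47619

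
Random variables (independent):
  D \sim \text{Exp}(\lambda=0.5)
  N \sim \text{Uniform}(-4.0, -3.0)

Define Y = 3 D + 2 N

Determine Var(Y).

For independent RVs: Var(aX + bY) = a²Var(X) + b²Var(Y)
Var(D) = 4
Var(N) = 0.083333333
Var(Y) = 3²*4 + 2²*0.083333333
= 9*4 + 4*0.083333333 = 36.333333

36.333333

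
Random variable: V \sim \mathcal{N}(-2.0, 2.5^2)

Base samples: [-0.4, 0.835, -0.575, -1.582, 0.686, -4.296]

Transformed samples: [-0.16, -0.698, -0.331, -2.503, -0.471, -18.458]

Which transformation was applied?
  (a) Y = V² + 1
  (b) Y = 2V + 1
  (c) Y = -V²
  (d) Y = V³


Checking option (c) Y = -V²:
  V = -0.4 -> Y = -0.16 ✓
  V = 0.835 -> Y = -0.698 ✓
  V = -0.575 -> Y = -0.331 ✓
All samples match this transformation.

(c) -V²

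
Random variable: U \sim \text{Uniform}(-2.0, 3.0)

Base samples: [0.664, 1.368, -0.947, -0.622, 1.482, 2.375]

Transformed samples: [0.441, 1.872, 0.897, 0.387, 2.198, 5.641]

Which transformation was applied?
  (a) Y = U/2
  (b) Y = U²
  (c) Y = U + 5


Checking option (b) Y = U²:
  U = 0.664 -> Y = 0.441 ✓
  U = 1.368 -> Y = 1.872 ✓
  U = -0.947 -> Y = 0.897 ✓
All samples match this transformation.

(b) U²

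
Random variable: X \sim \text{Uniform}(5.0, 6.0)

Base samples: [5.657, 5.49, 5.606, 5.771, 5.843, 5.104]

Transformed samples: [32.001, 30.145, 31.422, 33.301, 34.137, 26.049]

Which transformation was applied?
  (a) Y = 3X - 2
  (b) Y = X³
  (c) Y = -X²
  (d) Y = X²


Checking option (d) Y = X²:
  X = 5.657 -> Y = 32.001 ✓
  X = 5.49 -> Y = 30.145 ✓
  X = 5.606 -> Y = 31.422 ✓
All samples match this transformation.

(d) X²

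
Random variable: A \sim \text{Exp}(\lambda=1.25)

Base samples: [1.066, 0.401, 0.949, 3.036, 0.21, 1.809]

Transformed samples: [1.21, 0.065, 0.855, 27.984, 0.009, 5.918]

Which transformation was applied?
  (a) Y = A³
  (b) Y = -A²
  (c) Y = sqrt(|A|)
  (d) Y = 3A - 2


Checking option (a) Y = A³:
  A = 1.066 -> Y = 1.21 ✓
  A = 0.401 -> Y = 0.065 ✓
  A = 0.949 -> Y = 0.855 ✓
All samples match this transformation.

(a) A³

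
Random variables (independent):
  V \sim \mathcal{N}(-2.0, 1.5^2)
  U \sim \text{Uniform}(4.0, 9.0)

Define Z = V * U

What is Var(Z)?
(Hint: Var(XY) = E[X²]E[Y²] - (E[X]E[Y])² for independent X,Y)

Var(XY) = E[X²]E[Y²] - (E[X]E[Y])²
E[V] = -2, Var(V) = 2.25
E[U] = 6.5, Var(U) = 2.0833333
E[V²] = 2.25 + (-2)² = 6.25
E[U²] = 2.0833333 + 6.5² = 44.333333
Var(Z) = 6.25*44.333333 - (-2*6.5)²
= 277.08333 - 169 = 108.08333

108.08333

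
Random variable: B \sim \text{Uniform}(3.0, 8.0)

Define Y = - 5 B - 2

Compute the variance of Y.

For Y = aB + b: Var(Y) = a² * Var(B)
Var(B) = (8 - 3)^2/12 = 2.0833333
Var(Y) = (-5)² * 2.0833333 = 25 * 2.0833333 = 52.083333

52.083333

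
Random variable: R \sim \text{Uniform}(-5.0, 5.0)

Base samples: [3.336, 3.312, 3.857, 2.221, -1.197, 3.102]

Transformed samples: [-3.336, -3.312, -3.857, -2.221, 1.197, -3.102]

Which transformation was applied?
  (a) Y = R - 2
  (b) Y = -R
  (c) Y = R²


Checking option (b) Y = -R:
  R = 3.336 -> Y = -3.336 ✓
  R = 3.312 -> Y = -3.312 ✓
  R = 3.857 -> Y = -3.857 ✓
All samples match this transformation.

(b) -R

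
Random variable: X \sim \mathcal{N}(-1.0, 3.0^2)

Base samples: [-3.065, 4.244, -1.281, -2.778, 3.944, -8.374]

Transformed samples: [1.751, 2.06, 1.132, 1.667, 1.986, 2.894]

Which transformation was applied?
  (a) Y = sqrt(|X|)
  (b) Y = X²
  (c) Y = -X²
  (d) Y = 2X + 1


Checking option (a) Y = sqrt(|X|):
  X = -3.065 -> Y = 1.751 ✓
  X = 4.244 -> Y = 2.06 ✓
  X = -1.281 -> Y = 1.132 ✓
All samples match this transformation.

(a) sqrt(|X|)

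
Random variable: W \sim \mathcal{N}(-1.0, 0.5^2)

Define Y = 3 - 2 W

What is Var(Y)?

For Y = aW + b: Var(Y) = a² * Var(W)
Var(W) = 0.5^2 = 0.25
Var(Y) = (-2)² * 0.25 = 4 * 0.25 = 1

1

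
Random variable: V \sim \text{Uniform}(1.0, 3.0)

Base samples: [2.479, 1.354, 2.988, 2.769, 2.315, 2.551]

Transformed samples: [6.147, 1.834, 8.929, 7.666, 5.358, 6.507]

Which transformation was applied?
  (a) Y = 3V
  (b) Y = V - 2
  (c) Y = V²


Checking option (c) Y = V²:
  V = 2.479 -> Y = 6.147 ✓
  V = 1.354 -> Y = 1.834 ✓
  V = 2.988 -> Y = 8.929 ✓
All samples match this transformation.

(c) V²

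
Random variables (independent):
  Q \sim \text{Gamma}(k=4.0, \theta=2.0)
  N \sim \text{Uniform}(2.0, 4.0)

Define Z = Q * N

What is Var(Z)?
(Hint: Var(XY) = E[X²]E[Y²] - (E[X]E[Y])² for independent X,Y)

Var(XY) = E[X²]E[Y²] - (E[X]E[Y])²
E[Q] = 8, Var(Q) = 16
E[N] = 3, Var(N) = 0.33333333
E[Q²] = 16 + 8² = 80
E[N²] = 0.33333333 + 3² = 9.3333333
Var(Z) = 80*9.3333333 - (8*3)²
= 746.66667 - 576 = 170.66667

170.66667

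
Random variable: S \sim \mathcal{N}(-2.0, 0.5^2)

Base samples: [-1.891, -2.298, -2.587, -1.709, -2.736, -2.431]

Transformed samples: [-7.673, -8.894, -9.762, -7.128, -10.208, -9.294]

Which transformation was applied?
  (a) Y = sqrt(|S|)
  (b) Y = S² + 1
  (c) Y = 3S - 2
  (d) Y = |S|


Checking option (c) Y = 3S - 2:
  S = -1.891 -> Y = -7.673 ✓
  S = -2.298 -> Y = -8.894 ✓
  S = -2.587 -> Y = -9.762 ✓
All samples match this transformation.

(c) 3S - 2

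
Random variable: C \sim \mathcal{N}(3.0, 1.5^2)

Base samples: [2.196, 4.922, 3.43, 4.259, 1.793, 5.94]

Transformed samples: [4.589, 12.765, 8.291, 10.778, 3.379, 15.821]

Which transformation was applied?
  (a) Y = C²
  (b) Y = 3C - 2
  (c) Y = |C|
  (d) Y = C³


Checking option (b) Y = 3C - 2:
  C = 2.196 -> Y = 4.589 ✓
  C = 4.922 -> Y = 12.765 ✓
  C = 3.43 -> Y = 8.291 ✓
All samples match this transformation.

(b) 3C - 2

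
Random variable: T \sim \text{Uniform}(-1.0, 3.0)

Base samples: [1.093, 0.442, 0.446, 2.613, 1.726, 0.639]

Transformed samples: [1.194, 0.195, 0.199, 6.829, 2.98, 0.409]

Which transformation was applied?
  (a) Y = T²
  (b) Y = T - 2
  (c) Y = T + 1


Checking option (a) Y = T²:
  T = 1.093 -> Y = 1.194 ✓
  T = 0.442 -> Y = 0.195 ✓
  T = 0.446 -> Y = 0.199 ✓
All samples match this transformation.

(a) T²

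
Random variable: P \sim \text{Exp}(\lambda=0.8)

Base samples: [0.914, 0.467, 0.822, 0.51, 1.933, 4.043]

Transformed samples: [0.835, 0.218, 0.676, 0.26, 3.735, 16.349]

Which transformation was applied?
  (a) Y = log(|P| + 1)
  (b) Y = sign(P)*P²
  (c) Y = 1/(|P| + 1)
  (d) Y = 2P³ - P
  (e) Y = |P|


Checking option (b) Y = sign(P)*P²:
  P = 0.914 -> Y = 0.835 ✓
  P = 0.467 -> Y = 0.218 ✓
  P = 0.822 -> Y = 0.676 ✓
All samples match this transformation.

(b) sign(P)*P²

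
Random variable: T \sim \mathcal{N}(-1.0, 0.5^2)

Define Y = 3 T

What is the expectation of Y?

For Y = 3T:
E[Y] = 3 * E[T]
E[T] = -1.0 = -1
E[Y] = 3 * (-1) = -3

-3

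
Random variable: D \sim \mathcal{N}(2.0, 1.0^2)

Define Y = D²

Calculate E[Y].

Using E[X²] = Var(X) + (E[X])²:
E[D] = 2
Var(D) = 1.0^2 = 1
E[D²] = 1 + 2² = 1 + 4 = 5

5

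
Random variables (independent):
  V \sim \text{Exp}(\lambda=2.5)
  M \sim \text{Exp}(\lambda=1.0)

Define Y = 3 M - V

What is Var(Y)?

For independent RVs: Var(aX + bY) = a²Var(X) + b²Var(Y)
Var(V) = 0.16
Var(M) = 1
Var(Y) = (-1)²*0.16 + 3²*1
= 1*0.16 + 9*1 = 9.16

9.16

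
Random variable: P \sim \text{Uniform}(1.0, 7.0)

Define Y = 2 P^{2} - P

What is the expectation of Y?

E[Y] = 2*E[P²] - 1*E[P]
E[P] = 4
E[P²] = Var(P) + (E[P])² = 3 + 16 = 19
E[Y] = 2*19 - 1*4 = 34

34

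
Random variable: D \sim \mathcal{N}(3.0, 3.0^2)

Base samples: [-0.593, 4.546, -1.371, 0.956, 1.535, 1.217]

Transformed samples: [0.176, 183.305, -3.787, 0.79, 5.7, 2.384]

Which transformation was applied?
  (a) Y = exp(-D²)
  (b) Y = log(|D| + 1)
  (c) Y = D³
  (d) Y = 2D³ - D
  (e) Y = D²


Checking option (d) Y = 2D³ - D:
  D = -0.593 -> Y = 0.176 ✓
  D = 4.546 -> Y = 183.305 ✓
  D = -1.371 -> Y = -3.787 ✓
All samples match this transformation.

(d) 2D³ - D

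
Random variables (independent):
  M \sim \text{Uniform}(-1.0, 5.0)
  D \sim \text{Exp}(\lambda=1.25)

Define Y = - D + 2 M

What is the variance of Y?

For independent RVs: Var(aX + bY) = a²Var(X) + b²Var(Y)
Var(M) = 3
Var(D) = 0.64
Var(Y) = 2²*3 + (-1)²*0.64
= 4*3 + 1*0.64 = 12.64

12.64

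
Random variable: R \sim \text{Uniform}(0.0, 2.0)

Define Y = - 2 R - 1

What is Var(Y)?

For Y = aR + b: Var(Y) = a² * Var(R)
Var(R) = (2 - 0)^2/12 = 0.33333333
Var(Y) = (-2)² * 0.33333333 = 4 * 0.33333333 = 1.3333333

1.3333333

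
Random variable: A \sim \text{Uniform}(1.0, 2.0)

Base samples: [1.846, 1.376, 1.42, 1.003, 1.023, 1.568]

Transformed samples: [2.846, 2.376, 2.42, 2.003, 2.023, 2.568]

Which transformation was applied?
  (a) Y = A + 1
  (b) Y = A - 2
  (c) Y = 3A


Checking option (a) Y = A + 1:
  A = 1.846 -> Y = 2.846 ✓
  A = 1.376 -> Y = 2.376 ✓
  A = 1.42 -> Y = 2.42 ✓
All samples match this transformation.

(a) A + 1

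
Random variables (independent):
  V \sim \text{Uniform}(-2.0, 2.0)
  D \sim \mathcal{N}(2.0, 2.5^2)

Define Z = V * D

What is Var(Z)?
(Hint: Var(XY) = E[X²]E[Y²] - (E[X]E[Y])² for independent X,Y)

Var(XY) = E[X²]E[Y²] - (E[X]E[Y])²
E[V] = 0, Var(V) = 1.3333333
E[D] = 2, Var(D) = 6.25
E[V²] = 1.3333333 + 0² = 1.3333333
E[D²] = 6.25 + 2² = 10.25
Var(Z) = 1.3333333*10.25 - (0*2)²
= 13.666667 - 0 = 13.666667

13.666667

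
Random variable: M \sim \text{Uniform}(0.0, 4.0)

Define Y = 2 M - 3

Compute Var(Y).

For Y = aM + b: Var(Y) = a² * Var(M)
Var(M) = (4 - 0)^2/12 = 1.3333333
Var(Y) = 2² * 1.3333333 = 4 * 1.3333333 = 5.3333333

5.3333333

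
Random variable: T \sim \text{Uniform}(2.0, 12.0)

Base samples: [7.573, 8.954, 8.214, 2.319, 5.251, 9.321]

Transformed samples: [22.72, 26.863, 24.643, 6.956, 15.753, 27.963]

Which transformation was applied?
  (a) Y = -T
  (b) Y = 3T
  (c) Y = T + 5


Checking option (b) Y = 3T:
  T = 7.573 -> Y = 22.72 ✓
  T = 8.954 -> Y = 26.863 ✓
  T = 8.214 -> Y = 24.643 ✓
All samples match this transformation.

(b) 3T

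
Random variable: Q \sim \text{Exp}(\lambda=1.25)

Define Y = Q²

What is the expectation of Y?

Using E[X²] = Var(X) + (E[X])²:
E[Q] = 0.8
Var(Q) = 1/1.25^2 = 0.64
E[Q²] = 0.64 + 0.8² = 0.64 + 0.64 = 1.28

1.28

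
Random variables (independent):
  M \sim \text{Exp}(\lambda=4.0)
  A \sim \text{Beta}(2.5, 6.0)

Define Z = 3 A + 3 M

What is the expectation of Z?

E[Z] = 3*E[M] + 3*E[A]
E[M] = 0.25
E[A] = 0.29411765
E[Z] = 3*0.25 + 3*0.29411765 = 1.6323529

1.6323529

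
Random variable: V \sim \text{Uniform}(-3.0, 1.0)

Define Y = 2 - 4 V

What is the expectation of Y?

For Y = -4V + 2:
E[Y] = -4 * E[V] + 2
E[V] = (-3 + 1)/2 = -1
E[Y] = -4 * (-1) + 2 = 6

6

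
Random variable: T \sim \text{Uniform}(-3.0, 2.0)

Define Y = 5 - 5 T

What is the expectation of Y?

For Y = -5T + 5:
E[Y] = -5 * E[T] + 5
E[T] = (-3 + 2)/2 = -0.5
E[Y] = -5 * (-0.5) + 5 = 7.5

7.5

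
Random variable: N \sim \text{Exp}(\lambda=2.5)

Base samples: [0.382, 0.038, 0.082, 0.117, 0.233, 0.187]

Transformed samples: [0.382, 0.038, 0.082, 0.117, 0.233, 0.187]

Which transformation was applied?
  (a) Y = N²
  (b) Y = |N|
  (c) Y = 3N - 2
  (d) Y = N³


Checking option (b) Y = |N|:
  N = 0.382 -> Y = 0.382 ✓
  N = 0.038 -> Y = 0.038 ✓
  N = 0.082 -> Y = 0.082 ✓
All samples match this transformation.

(b) |N|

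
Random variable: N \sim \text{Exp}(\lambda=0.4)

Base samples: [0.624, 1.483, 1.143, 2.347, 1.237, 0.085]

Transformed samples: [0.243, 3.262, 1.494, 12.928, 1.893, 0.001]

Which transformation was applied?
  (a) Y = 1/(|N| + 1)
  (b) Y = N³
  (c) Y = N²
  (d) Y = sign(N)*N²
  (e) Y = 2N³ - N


Checking option (b) Y = N³:
  N = 0.624 -> Y = 0.243 ✓
  N = 1.483 -> Y = 3.262 ✓
  N = 1.143 -> Y = 1.494 ✓
All samples match this transformation.

(b) N³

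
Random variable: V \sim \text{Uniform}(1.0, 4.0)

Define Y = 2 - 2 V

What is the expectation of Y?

For Y = -2V + 2:
E[Y] = -2 * E[V] + 2
E[V] = (1 + 4)/2 = 2.5
E[Y] = -2 * 2.5 + 2 = -3

-3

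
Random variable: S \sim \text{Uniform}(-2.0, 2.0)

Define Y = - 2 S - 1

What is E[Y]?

For Y = -2S - 1:
E[Y] = -2 * E[S] - 1
E[S] = (-2 + 2)/2 = 0
E[Y] = -2 * 0 - 1 = -1

-1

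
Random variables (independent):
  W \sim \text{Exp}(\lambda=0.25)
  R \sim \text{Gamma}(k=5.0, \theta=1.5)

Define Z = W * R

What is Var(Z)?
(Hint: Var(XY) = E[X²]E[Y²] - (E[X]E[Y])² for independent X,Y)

Var(XY) = E[X²]E[Y²] - (E[X]E[Y])²
E[W] = 4, Var(W) = 16
E[R] = 7.5, Var(R) = 11.25
E[W²] = 16 + 4² = 32
E[R²] = 11.25 + 7.5² = 67.5
Var(Z) = 32*67.5 - (4*7.5)²
= 2160 - 900 = 1260

1260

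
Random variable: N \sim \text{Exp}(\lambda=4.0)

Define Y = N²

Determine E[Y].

Using E[X²] = Var(X) + (E[X])²:
E[N] = 0.25
Var(N) = 1/4.0^2 = 0.0625
E[N²] = 0.0625 + 0.25² = 0.0625 + 0.0625 = 0.125

0.125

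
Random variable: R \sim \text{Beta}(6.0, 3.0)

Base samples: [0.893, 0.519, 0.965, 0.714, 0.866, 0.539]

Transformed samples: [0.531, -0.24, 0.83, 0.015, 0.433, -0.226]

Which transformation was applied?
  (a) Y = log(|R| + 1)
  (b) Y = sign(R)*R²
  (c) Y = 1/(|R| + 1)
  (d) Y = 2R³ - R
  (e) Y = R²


Checking option (d) Y = 2R³ - R:
  R = 0.893 -> Y = 0.531 ✓
  R = 0.519 -> Y = -0.24 ✓
  R = 0.965 -> Y = 0.83 ✓
All samples match this transformation.

(d) 2R³ - R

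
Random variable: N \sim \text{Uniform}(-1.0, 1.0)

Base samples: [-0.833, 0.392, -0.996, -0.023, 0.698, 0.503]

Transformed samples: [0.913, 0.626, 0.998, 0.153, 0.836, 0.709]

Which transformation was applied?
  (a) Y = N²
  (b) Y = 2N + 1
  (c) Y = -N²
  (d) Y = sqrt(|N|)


Checking option (d) Y = sqrt(|N|):
  N = -0.833 -> Y = 0.913 ✓
  N = 0.392 -> Y = 0.626 ✓
  N = -0.996 -> Y = 0.998 ✓
All samples match this transformation.

(d) sqrt(|N|)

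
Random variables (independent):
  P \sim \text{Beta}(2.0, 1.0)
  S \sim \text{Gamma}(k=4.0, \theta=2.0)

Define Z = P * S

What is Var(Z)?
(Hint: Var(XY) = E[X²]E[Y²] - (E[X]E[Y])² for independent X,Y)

Var(XY) = E[X²]E[Y²] - (E[X]E[Y])²
E[P] = 0.66666667, Var(P) = 0.055555556
E[S] = 8, Var(S) = 16
E[P²] = 0.055555556 + 0.66666667² = 0.5
E[S²] = 16 + 8² = 80
Var(Z) = 0.5*80 - (0.66666667*8)²
= 40 - 28.444444 = 11.555556

11.555556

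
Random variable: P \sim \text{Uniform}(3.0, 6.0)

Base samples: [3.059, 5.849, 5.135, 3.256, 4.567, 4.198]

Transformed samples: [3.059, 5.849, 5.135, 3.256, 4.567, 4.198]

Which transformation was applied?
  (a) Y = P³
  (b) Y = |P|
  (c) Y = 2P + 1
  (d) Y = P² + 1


Checking option (b) Y = |P|:
  P = 3.059 -> Y = 3.059 ✓
  P = 5.849 -> Y = 5.849 ✓
  P = 5.135 -> Y = 5.135 ✓
All samples match this transformation.

(b) |P|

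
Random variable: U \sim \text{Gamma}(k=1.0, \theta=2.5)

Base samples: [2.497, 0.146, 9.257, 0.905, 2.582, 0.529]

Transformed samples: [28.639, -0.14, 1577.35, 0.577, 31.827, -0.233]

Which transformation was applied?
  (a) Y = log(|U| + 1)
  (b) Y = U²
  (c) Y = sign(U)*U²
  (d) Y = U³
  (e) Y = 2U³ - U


Checking option (e) Y = 2U³ - U:
  U = 2.497 -> Y = 28.639 ✓
  U = 0.146 -> Y = -0.14 ✓
  U = 9.257 -> Y = 1577.35 ✓
All samples match this transformation.

(e) 2U³ - U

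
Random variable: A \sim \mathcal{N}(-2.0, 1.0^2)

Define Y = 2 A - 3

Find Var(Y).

For Y = aA + b: Var(Y) = a² * Var(A)
Var(A) = 1.0^2 = 1
Var(Y) = 2² * 1 = 4 * 1 = 4

4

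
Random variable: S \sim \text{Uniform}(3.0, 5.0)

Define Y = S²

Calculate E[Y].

Using E[X²] = Var(X) + (E[X])²:
E[S] = 4
Var(S) = (5 - 3)^2/12 = 0.33333333
E[S²] = 0.33333333 + 4² = 0.33333333 + 16 = 16.333333

16.333333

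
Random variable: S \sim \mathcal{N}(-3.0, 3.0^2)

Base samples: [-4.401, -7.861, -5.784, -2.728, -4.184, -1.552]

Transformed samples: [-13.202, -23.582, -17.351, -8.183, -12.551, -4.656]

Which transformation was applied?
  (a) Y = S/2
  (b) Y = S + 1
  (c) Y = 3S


Checking option (c) Y = 3S:
  S = -4.401 -> Y = -13.202 ✓
  S = -7.861 -> Y = -23.582 ✓
  S = -5.784 -> Y = -17.351 ✓
All samples match this transformation.

(c) 3S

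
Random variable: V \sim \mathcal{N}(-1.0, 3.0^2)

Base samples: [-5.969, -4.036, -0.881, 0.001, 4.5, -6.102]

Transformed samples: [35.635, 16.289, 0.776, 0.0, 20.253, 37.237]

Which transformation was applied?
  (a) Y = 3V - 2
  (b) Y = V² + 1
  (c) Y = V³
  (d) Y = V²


Checking option (d) Y = V²:
  V = -5.969 -> Y = 35.635 ✓
  V = -4.036 -> Y = 16.289 ✓
  V = -0.881 -> Y = 0.776 ✓
All samples match this transformation.

(d) V²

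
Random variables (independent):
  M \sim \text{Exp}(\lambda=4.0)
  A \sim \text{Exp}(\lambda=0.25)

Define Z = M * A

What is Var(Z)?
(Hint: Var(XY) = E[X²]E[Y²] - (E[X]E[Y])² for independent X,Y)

Var(XY) = E[X²]E[Y²] - (E[X]E[Y])²
E[M] = 0.25, Var(M) = 0.0625
E[A] = 4, Var(A) = 16
E[M²] = 0.0625 + 0.25² = 0.125
E[A²] = 16 + 4² = 32
Var(Z) = 0.125*32 - (0.25*4)²
= 4 - 1 = 3

3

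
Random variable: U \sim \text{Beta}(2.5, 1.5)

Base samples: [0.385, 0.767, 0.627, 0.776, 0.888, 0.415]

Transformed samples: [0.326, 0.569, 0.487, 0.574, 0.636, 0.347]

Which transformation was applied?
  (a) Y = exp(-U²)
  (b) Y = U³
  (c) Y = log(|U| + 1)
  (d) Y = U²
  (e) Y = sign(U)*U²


Checking option (c) Y = log(|U| + 1):
  U = 0.385 -> Y = 0.326 ✓
  U = 0.767 -> Y = 0.569 ✓
  U = 0.627 -> Y = 0.487 ✓
All samples match this transformation.

(c) log(|U| + 1)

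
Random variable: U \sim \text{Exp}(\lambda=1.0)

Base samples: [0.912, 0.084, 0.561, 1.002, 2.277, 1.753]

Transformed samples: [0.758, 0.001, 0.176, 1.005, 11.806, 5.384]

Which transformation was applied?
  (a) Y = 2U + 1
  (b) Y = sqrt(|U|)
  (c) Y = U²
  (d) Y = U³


Checking option (d) Y = U³:
  U = 0.912 -> Y = 0.758 ✓
  U = 0.084 -> Y = 0.001 ✓
  U = 0.561 -> Y = 0.176 ✓
All samples match this transformation.

(d) U³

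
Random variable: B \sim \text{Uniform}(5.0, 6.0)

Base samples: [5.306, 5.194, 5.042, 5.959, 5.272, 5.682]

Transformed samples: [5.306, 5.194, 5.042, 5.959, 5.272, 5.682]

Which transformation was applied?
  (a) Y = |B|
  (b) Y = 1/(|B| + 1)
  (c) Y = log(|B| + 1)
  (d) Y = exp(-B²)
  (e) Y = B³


Checking option (a) Y = |B|:
  B = 5.306 -> Y = 5.306 ✓
  B = 5.194 -> Y = 5.194 ✓
  B = 5.042 -> Y = 5.042 ✓
All samples match this transformation.

(a) |B|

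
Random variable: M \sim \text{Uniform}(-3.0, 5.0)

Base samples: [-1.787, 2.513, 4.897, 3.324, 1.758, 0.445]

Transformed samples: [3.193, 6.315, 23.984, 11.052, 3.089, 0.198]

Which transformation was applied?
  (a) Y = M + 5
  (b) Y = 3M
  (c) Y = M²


Checking option (c) Y = M²:
  M = -1.787 -> Y = 3.193 ✓
  M = 2.513 -> Y = 6.315 ✓
  M = 4.897 -> Y = 23.984 ✓
All samples match this transformation.

(c) M²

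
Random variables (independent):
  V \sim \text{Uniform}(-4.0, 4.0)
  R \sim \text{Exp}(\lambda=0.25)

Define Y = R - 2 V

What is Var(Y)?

For independent RVs: Var(aX + bY) = a²Var(X) + b²Var(Y)
Var(V) = 5.3333333
Var(R) = 16
Var(Y) = (-2)²*5.3333333 + 1²*16
= 4*5.3333333 + 1*16 = 37.333333

37.333333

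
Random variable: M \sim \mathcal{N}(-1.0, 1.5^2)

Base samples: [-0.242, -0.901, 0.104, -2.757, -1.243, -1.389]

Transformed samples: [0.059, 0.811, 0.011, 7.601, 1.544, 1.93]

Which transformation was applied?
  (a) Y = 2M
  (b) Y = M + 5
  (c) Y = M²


Checking option (c) Y = M²:
  M = -0.242 -> Y = 0.059 ✓
  M = -0.901 -> Y = 0.811 ✓
  M = 0.104 -> Y = 0.011 ✓
All samples match this transformation.

(c) M²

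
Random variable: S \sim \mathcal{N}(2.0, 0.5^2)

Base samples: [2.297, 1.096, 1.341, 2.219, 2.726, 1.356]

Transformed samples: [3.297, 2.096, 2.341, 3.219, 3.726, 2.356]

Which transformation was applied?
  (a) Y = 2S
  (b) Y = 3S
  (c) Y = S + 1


Checking option (c) Y = S + 1:
  S = 2.297 -> Y = 3.297 ✓
  S = 1.096 -> Y = 2.096 ✓
  S = 1.341 -> Y = 2.341 ✓
All samples match this transformation.

(c) S + 1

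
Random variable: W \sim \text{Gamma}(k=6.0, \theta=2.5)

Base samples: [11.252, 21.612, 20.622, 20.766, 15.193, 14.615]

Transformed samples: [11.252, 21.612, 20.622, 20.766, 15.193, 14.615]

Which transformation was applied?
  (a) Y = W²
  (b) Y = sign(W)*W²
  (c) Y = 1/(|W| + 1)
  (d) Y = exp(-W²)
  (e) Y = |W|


Checking option (e) Y = |W|:
  W = 11.252 -> Y = 11.252 ✓
  W = 21.612 -> Y = 21.612 ✓
  W = 20.622 -> Y = 20.622 ✓
All samples match this transformation.

(e) |W|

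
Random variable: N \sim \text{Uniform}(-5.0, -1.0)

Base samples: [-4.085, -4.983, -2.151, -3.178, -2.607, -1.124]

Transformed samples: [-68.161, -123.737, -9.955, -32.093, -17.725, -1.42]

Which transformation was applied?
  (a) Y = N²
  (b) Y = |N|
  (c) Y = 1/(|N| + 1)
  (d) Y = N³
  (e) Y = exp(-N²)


Checking option (d) Y = N³:
  N = -4.085 -> Y = -68.161 ✓
  N = -4.983 -> Y = -123.737 ✓
  N = -2.151 -> Y = -9.955 ✓
All samples match this transformation.

(d) N³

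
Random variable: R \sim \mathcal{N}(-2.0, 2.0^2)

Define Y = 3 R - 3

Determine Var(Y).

For Y = aR + b: Var(Y) = a² * Var(R)
Var(R) = 2.0^2 = 4
Var(Y) = 3² * 4 = 9 * 4 = 36

36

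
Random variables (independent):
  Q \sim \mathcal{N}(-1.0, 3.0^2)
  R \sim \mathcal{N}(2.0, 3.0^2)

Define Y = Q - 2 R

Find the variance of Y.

For independent RVs: Var(aX + bY) = a²Var(X) + b²Var(Y)
Var(Q) = 9
Var(R) = 9
Var(Y) = 1²*9 + (-2)²*9
= 1*9 + 4*9 = 45

45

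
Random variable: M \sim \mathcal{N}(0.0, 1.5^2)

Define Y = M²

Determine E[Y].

Using E[X²] = Var(X) + (E[X])²:
E[M] = 0
Var(M) = 1.5^2 = 2.25
E[M²] = 2.25 + 0² = 2.25 + 0 = 2.25

2.25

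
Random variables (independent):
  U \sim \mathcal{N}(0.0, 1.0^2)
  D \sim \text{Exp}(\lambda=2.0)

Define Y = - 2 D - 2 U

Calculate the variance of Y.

For independent RVs: Var(aX + bY) = a²Var(X) + b²Var(Y)
Var(U) = 1
Var(D) = 0.25
Var(Y) = (-2)²*1 + (-2)²*0.25
= 4*1 + 4*0.25 = 5

5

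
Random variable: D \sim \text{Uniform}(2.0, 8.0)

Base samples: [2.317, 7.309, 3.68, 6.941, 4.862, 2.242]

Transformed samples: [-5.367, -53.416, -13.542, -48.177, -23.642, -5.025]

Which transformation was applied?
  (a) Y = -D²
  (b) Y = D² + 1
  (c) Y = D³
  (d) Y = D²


Checking option (a) Y = -D²:
  D = 2.317 -> Y = -5.367 ✓
  D = 7.309 -> Y = -53.416 ✓
  D = 3.68 -> Y = -13.542 ✓
All samples match this transformation.

(a) -D²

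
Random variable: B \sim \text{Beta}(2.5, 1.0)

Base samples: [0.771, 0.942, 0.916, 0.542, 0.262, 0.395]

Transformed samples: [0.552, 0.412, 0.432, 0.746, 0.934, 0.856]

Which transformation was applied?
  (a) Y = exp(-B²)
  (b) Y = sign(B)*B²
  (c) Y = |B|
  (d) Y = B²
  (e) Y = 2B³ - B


Checking option (a) Y = exp(-B²):
  B = 0.771 -> Y = 0.552 ✓
  B = 0.942 -> Y = 0.412 ✓
  B = 0.916 -> Y = 0.432 ✓
All samples match this transformation.

(a) exp(-B²)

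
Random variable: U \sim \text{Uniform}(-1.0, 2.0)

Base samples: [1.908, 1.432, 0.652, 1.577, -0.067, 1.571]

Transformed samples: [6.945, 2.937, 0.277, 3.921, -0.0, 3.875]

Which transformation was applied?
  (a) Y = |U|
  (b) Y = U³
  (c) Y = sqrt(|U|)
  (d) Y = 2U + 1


Checking option (b) Y = U³:
  U = 1.908 -> Y = 6.945 ✓
  U = 1.432 -> Y = 2.937 ✓
  U = 0.652 -> Y = 0.277 ✓
All samples match this transformation.

(b) U³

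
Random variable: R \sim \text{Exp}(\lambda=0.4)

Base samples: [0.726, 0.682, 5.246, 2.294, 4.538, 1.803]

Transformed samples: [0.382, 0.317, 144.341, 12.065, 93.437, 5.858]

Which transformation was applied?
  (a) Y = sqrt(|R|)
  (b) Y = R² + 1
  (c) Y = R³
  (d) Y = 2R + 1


Checking option (c) Y = R³:
  R = 0.726 -> Y = 0.382 ✓
  R = 0.682 -> Y = 0.317 ✓
  R = 5.246 -> Y = 144.341 ✓
All samples match this transformation.

(c) R³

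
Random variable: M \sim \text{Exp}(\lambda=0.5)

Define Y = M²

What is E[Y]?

Using E[X²] = Var(X) + (E[X])²:
E[M] = 2
Var(M) = 1/0.5^2 = 4
E[M²] = 4 + 2² = 4 + 4 = 8

8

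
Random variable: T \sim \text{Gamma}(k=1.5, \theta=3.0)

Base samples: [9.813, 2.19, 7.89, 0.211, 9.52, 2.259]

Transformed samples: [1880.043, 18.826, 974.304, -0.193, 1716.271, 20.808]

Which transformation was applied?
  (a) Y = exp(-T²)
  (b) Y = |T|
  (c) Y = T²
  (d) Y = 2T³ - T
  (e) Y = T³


Checking option (d) Y = 2T³ - T:
  T = 9.813 -> Y = 1880.043 ✓
  T = 2.19 -> Y = 18.826 ✓
  T = 7.89 -> Y = 974.304 ✓
All samples match this transformation.

(d) 2T³ - T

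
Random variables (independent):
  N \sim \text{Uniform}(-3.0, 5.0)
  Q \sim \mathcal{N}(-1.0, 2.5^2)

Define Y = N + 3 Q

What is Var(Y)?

For independent RVs: Var(aX + bY) = a²Var(X) + b²Var(Y)
Var(N) = 5.3333333
Var(Q) = 6.25
Var(Y) = 1²*5.3333333 + 3²*6.25
= 1*5.3333333 + 9*6.25 = 61.583333

61.583333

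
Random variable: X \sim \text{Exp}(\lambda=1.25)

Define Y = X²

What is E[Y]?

Using E[X²] = Var(X) + (E[X])²:
E[X] = 0.8
Var(X) = 1/1.25^2 = 0.64
E[X²] = 0.64 + 0.8² = 0.64 + 0.64 = 1.28

1.28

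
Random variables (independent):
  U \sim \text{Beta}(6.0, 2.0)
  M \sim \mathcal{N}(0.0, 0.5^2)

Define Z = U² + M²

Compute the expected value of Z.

E[Z] = E[U²] + E[M²]
E[U²] = Var(U) + E[U]² = 0.020833333 + 0.5625 = 0.58333333
E[M²] = Var(M) + E[M]² = 0.25 + 0 = 0.25
E[Z] = 0.58333333 + 0.25 = 0.83333333

0.83333333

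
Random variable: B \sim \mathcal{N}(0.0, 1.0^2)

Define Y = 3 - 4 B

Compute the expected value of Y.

For Y = -4B + 3:
E[Y] = -4 * E[B] + 3
E[B] = 0.0 = 0
E[Y] = -4 * 0 + 3 = 3

3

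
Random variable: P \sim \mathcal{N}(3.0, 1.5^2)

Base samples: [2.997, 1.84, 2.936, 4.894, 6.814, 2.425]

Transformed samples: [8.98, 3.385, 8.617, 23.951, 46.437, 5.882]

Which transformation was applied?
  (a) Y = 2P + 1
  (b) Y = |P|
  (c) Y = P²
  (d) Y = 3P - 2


Checking option (c) Y = P²:
  P = 2.997 -> Y = 8.98 ✓
  P = 1.84 -> Y = 3.385 ✓
  P = 2.936 -> Y = 8.617 ✓
All samples match this transformation.

(c) P²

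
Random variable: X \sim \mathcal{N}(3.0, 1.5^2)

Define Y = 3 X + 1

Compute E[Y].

For Y = 3X + 1:
E[Y] = 3 * E[X] + 1
E[X] = 3.0 = 3
E[Y] = 3 * 3 + 1 = 10

10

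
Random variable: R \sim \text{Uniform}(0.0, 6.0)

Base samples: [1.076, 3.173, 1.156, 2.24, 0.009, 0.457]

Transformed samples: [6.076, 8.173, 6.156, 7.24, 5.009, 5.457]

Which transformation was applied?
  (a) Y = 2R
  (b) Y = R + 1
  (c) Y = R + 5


Checking option (c) Y = R + 5:
  R = 1.076 -> Y = 6.076 ✓
  R = 3.173 -> Y = 8.173 ✓
  R = 1.156 -> Y = 6.156 ✓
All samples match this transformation.

(c) R + 5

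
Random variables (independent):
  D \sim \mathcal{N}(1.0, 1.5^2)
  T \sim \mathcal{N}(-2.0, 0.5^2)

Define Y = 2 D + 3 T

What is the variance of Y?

For independent RVs: Var(aX + bY) = a²Var(X) + b²Var(Y)
Var(D) = 2.25
Var(T) = 0.25
Var(Y) = 2²*2.25 + 3²*0.25
= 4*2.25 + 9*0.25 = 11.25

11.25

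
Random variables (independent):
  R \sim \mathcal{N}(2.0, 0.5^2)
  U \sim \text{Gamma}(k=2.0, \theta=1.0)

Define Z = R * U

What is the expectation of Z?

For independent RVs: E[XY] = E[X]*E[Y]
E[R] = 2
E[U] = 2
E[Z] = 2 * 2 = 4

4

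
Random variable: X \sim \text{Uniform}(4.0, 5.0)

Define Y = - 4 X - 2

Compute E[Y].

For Y = -4X - 2:
E[Y] = -4 * E[X] - 2
E[X] = (4 + 5)/2 = 4.5
E[Y] = -4 * 4.5 - 2 = -20

-20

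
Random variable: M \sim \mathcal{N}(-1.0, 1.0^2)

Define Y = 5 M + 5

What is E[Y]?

For Y = 5M + 5:
E[Y] = 5 * E[M] + 5
E[M] = -1.0 = -1
E[Y] = 5 * (-1) + 5 = 0

0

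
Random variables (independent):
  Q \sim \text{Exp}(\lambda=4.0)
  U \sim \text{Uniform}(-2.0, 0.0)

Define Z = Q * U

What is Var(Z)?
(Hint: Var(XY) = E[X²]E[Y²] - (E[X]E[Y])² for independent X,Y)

Var(XY) = E[X²]E[Y²] - (E[X]E[Y])²
E[Q] = 0.25, Var(Q) = 0.0625
E[U] = -1, Var(U) = 0.33333333
E[Q²] = 0.0625 + 0.25² = 0.125
E[U²] = 0.33333333 + (-1)² = 1.3333333
Var(Z) = 0.125*1.3333333 - (0.25*(-1))²
= 0.16666667 - 0.0625 = 0.10416667

0.10416667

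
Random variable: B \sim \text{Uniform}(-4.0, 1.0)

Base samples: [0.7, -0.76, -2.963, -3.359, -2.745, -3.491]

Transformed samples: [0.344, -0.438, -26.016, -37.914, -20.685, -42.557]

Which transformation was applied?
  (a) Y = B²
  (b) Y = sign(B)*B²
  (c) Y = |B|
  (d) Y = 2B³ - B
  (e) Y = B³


Checking option (e) Y = B³:
  B = 0.7 -> Y = 0.344 ✓
  B = -0.76 -> Y = -0.438 ✓
  B = -2.963 -> Y = -26.016 ✓
All samples match this transformation.

(e) B³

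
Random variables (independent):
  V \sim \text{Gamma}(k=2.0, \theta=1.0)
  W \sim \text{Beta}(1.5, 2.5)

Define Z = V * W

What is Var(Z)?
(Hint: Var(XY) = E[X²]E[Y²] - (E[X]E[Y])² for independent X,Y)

Var(XY) = E[X²]E[Y²] - (E[X]E[Y])²
E[V] = 2, Var(V) = 2
E[W] = 0.375, Var(W) = 0.046875
E[V²] = 2 + 2² = 6
E[W²] = 0.046875 + 0.375² = 0.1875
Var(Z) = 6*0.1875 - (2*0.375)²
= 1.125 - 0.5625 = 0.5625

0.5625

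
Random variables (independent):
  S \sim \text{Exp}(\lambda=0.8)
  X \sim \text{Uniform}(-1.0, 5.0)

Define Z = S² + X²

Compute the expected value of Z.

E[Z] = E[S²] + E[X²]
E[S²] = Var(S) + E[S]² = 1.5625 + 1.5625 = 3.125
E[X²] = Var(X) + E[X]² = 3 + 4 = 7
E[Z] = 3.125 + 7 = 10.125

10.125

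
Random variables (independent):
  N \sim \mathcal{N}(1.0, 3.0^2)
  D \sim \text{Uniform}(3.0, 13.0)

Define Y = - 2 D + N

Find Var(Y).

For independent RVs: Var(aX + bY) = a²Var(X) + b²Var(Y)
Var(N) = 9
Var(D) = 8.3333333
Var(Y) = 1²*9 + (-2)²*8.3333333
= 1*9 + 4*8.3333333 = 42.333333

42.333333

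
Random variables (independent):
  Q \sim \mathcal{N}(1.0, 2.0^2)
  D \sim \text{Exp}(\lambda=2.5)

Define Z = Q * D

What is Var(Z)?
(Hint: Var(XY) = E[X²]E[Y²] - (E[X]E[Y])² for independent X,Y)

Var(XY) = E[X²]E[Y²] - (E[X]E[Y])²
E[Q] = 1, Var(Q) = 4
E[D] = 0.4, Var(D) = 0.16
E[Q²] = 4 + 1² = 5
E[D²] = 0.16 + 0.4² = 0.32
Var(Z) = 5*0.32 - (1*0.4)²
= 1.6 - 0.16 = 1.44

1.44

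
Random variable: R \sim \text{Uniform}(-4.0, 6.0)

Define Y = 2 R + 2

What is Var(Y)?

For Y = aR + b: Var(Y) = a² * Var(R)
Var(R) = (6 + 4)^2/12 = 8.3333333
Var(Y) = 2² * 8.3333333 = 4 * 8.3333333 = 33.333333

33.333333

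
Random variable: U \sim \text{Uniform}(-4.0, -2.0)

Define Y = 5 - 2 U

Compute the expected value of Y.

For Y = -2U + 5:
E[Y] = -2 * E[U] + 5
E[U] = (-4 - 2)/2 = -3
E[Y] = -2 * (-3) + 5 = 11

11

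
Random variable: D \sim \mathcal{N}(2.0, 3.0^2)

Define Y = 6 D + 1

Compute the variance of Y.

For Y = aD + b: Var(Y) = a² * Var(D)
Var(D) = 3.0^2 = 9
Var(Y) = 6² * 9 = 36 * 9 = 324

324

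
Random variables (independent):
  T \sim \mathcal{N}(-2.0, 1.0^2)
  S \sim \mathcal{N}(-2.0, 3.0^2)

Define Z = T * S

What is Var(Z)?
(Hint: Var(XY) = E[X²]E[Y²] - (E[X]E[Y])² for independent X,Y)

Var(XY) = E[X²]E[Y²] - (E[X]E[Y])²
E[T] = -2, Var(T) = 1
E[S] = -2, Var(S) = 9
E[T²] = 1 + (-2)² = 5
E[S²] = 9 + (-2)² = 13
Var(Z) = 5*13 - (-2*(-2))²
= 65 - 16 = 49

49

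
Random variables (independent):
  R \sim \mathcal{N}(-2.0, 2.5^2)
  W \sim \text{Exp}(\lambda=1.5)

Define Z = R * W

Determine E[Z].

For independent RVs: E[XY] = E[X]*E[Y]
E[R] = -2
E[W] = 0.66666667
E[Z] = -2 * 0.66666667 = -1.3333333

-1.3333333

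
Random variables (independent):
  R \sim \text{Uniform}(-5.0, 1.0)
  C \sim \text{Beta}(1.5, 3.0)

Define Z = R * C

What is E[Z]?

For independent RVs: E[XY] = E[X]*E[Y]
E[R] = -2
E[C] = 0.33333333
E[Z] = -2 * 0.33333333 = -0.66666667

-0.66666667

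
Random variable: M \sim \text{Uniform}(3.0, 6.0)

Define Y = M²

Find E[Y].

E[M²] = Var(M) + (E[M])² = 0.75 + 20.25 = 21

21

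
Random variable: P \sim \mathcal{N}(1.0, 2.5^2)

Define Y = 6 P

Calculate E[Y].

For Y = 6P:
E[Y] = 6 * E[P]
E[P] = 1.0 = 1
E[Y] = 6 * 1 = 6

6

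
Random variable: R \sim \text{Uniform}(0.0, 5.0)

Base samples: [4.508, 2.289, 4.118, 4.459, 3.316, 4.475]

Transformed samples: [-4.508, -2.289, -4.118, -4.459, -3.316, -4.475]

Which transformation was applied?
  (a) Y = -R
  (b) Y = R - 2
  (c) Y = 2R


Checking option (a) Y = -R:
  R = 4.508 -> Y = -4.508 ✓
  R = 2.289 -> Y = -2.289 ✓
  R = 4.118 -> Y = -4.118 ✓
All samples match this transformation.

(a) -R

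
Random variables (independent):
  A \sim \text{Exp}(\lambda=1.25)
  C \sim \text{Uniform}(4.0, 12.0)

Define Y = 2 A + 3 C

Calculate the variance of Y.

For independent RVs: Var(aX + bY) = a²Var(X) + b²Var(Y)
Var(A) = 0.64
Var(C) = 5.3333333
Var(Y) = 2²*0.64 + 3²*5.3333333
= 4*0.64 + 9*5.3333333 = 50.56

50.56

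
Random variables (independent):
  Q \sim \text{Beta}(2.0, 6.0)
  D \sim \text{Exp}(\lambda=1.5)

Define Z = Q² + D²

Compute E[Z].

E[Z] = E[Q²] + E[D²]
E[Q²] = Var(Q) + E[Q]² = 0.020833333 + 0.0625 = 0.083333333
E[D²] = Var(D) + E[D]² = 0.44444444 + 0.44444444 = 0.88888889
E[Z] = 0.083333333 + 0.88888889 = 0.97222222

0.97222222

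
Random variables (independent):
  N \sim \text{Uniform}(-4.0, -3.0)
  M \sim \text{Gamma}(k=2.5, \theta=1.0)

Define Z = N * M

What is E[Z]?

For independent RVs: E[XY] = E[X]*E[Y]
E[N] = -3.5
E[M] = 2.5
E[Z] = -3.5 * 2.5 = -8.75

-8.75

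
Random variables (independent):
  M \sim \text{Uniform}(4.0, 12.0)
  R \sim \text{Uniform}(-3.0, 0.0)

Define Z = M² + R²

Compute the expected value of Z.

E[Z] = E[M²] + E[R²]
E[M²] = Var(M) + E[M]² = 5.3333333 + 64 = 69.333333
E[R²] = Var(R) + E[R]² = 0.75 + 2.25 = 3
E[Z] = 69.333333 + 3 = 72.333333

72.333333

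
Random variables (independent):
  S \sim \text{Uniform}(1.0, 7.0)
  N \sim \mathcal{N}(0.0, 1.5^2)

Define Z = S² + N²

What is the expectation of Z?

E[Z] = E[S²] + E[N²]
E[S²] = Var(S) + E[S]² = 3 + 16 = 19
E[N²] = Var(N) + E[N]² = 2.25 + 0 = 2.25
E[Z] = 19 + 2.25 = 21.25

21.25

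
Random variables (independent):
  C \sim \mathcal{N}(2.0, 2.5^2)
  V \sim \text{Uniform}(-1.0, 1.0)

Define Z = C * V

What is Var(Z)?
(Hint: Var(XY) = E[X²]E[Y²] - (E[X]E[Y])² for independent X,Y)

Var(XY) = E[X²]E[Y²] - (E[X]E[Y])²
E[C] = 2, Var(C) = 6.25
E[V] = 0, Var(V) = 0.33333333
E[C²] = 6.25 + 2² = 10.25
E[V²] = 0.33333333 + 0² = 0.33333333
Var(Z) = 10.25*0.33333333 - (2*0)²
= 3.4166667 - 0 = 3.4166667

3.4166667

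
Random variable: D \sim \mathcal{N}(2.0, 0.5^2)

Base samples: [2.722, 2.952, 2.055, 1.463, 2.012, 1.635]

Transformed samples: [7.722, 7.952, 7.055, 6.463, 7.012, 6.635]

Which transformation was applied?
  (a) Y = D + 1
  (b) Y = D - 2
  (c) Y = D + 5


Checking option (c) Y = D + 5:
  D = 2.722 -> Y = 7.722 ✓
  D = 2.952 -> Y = 7.952 ✓
  D = 2.055 -> Y = 7.055 ✓
All samples match this transformation.

(c) D + 5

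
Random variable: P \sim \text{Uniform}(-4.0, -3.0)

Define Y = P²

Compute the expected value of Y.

E[P²] = Var(P) + (E[P])² = 0.083333333 + 12.25 = 12.333333

12.333333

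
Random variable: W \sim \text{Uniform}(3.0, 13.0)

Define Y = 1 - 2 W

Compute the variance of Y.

For Y = aW + b: Var(Y) = a² * Var(W)
Var(W) = (13 - 3)^2/12 = 8.3333333
Var(Y) = (-2)² * 8.3333333 = 4 * 8.3333333 = 33.333333

33.333333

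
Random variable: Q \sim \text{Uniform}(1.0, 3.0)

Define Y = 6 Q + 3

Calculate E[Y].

For Y = 6Q + 3:
E[Y] = 6 * E[Q] + 3
E[Q] = (1 + 3)/2 = 2
E[Y] = 6 * 2 + 3 = 15

15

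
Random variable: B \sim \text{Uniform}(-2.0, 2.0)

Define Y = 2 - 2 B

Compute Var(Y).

For Y = aB + b: Var(Y) = a² * Var(B)
Var(B) = (2 + 2)^2/12 = 1.3333333
Var(Y) = (-2)² * 1.3333333 = 4 * 1.3333333 = 5.3333333

5.3333333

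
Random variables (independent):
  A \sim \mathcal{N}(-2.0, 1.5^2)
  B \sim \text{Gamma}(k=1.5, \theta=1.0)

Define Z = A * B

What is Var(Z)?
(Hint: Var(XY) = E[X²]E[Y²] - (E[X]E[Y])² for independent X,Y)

Var(XY) = E[X²]E[Y²] - (E[X]E[Y])²
E[A] = -2, Var(A) = 2.25
E[B] = 1.5, Var(B) = 1.5
E[A²] = 2.25 + (-2)² = 6.25
E[B²] = 1.5 + 1.5² = 3.75
Var(Z) = 6.25*3.75 - (-2*1.5)²
= 23.4375 - 9 = 14.4375

14.4375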